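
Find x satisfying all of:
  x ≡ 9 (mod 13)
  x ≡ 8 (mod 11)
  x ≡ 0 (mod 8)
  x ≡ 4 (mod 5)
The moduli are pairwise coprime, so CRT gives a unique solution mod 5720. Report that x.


Product of moduli M = 13 · 11 · 8 · 5 = 5720.
Merge one congruence at a time:
  Start: x ≡ 9 (mod 13).
  Combine with x ≡ 8 (mod 11); new modulus lcm = 143.
    Write x = 9 + 13·t and substitute into x ≡ 8 (mod 11): 13·t ≡ 8 − 9 = -1 (mod 11).
    Reduce coefficients mod 11: 2·t ≡ 10 (mod 11).
    The inverse of 2 mod 11 is 6 (since 2·6 = 12 = 1·11 + 1), so t ≡ 6·10 = 60 ≡ 5 (mod 11).
    Then x = 9 + 13·5 = 74, valid modulo lcm(13, 11) = 143: x ≡ 74 (mod 143).
  Combine with x ≡ 0 (mod 8); new modulus lcm = 1144.
    Write x = 74 + 143·t and substitute into x ≡ 0 (mod 8): 143·t ≡ 0 − 74 = -74 (mod 8).
    Reduce coefficients mod 8: 7·t ≡ 6 (mod 8).
    The inverse of 7 mod 8 is 7 (since 7·7 = 49 = 6·8 + 1), so t ≡ 7·6 = 42 ≡ 2 (mod 8).
    Then x = 74 + 143·2 = 360, valid modulo lcm(143, 8) = 1144: x ≡ 360 (mod 1144).
  Combine with x ≡ 4 (mod 5); new modulus lcm = 5720.
    Write x = 360 + 1144·t and substitute into x ≡ 4 (mod 5): 1144·t ≡ 4 − 360 = -356 (mod 5).
    Reduce coefficients mod 5: 4·t ≡ 4 (mod 5).
    The inverse of 4 mod 5 is 4 (since 4·4 = 16 = 3·5 + 1), so t ≡ 4·4 = 16 ≡ 1 (mod 5).
    Then x = 360 + 1144·1 = 1504, valid modulo lcm(1144, 5) = 5720: x ≡ 1504 (mod 5720).
Verify against each original: 1504 mod 13 = 9, 1504 mod 11 = 8, 1504 mod 8 = 0, 1504 mod 5 = 4.

x ≡ 1504 (mod 5720).


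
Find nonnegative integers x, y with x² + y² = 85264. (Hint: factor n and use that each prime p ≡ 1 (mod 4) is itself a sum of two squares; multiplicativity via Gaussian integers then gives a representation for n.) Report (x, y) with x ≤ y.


Step 1: Factor n = 85264 = 2^4 · 73^2.
Step 2: Check the mod-4 condition on each prime factor: 2 = 2 (special); 73 ≡ 1 (mod 4), exponent 2.
All primes ≡ 3 (mod 4) appear to even exponent (or don't appear), so by the two-squares theorem n IS expressible as a sum of two squares.
Step 3: Build a representation. Group n = k² · m with k = 4 and m = 73 · 73 = 5329 (a product of primes ≡ 1 (mod 4)); a representation of m scales to one of n via (k·x)² + (k·y)² = k²(x² + y²). Each prime p ≡ 1 (mod 4) is itself a sum of two squares; find a² by testing p − a² for a perfect square:
  73: 73 − 1² = 72, 73 − 2² = 69, 73 − 3² = 64 = 8² ⇒ 73 = 3² + 8².
  Combine using the Brahmagupta–Fibonacci identity (a² + b²)(c² + d²) = (ac − bd)² + (ad + bc)² = (ac + bd)² + (ad − bc)²:
  73 · 73 = 5329: from (3² + 8²)(3² + 8²), take (3·3 − 8·8, 3·8 + 8·3) = (9 − 64, 24 + 24) = (-55, 48); dropping signs (only squares matter) gives (55, 48); check 55² + 48² = 3025 + 2304 = 5329 ✓.
  Scale by k = 4: (4·55, 4·48) = (220, 192).
Step 4: Order so x ≤ y and verify: 192² + 220² = 36864 + 48400 = 85264 = n. ✓

n = 85264 = 192² + 220² (one valid representation with x ≤ y).


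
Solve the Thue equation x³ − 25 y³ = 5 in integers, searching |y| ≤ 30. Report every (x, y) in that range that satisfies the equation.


The equation is x³ - 25y³ = 5. For fixed y, x³ = 25·y³ + 5, so a solution requires the RHS to be a perfect cube.
Strategy: iterate y from -30 to 30, compute RHS = 25·y³ + 5, and check whether it is a (positive or negative) perfect cube.
Check small values of y:
  y = 0: RHS = 5 is not a perfect cube.
  y = 1: RHS = 30 is not a perfect cube.
  y = -1: RHS = -20 is not a perfect cube.
  y = 2: RHS = 205 is not a perfect cube.
  y = -2: RHS = -195 is not a perfect cube.
  y = 3: RHS = 680 is not a perfect cube.
  y = -3: RHS = -670 is not a perfect cube.
Continuing the search up to |y| = 30 finds no solutions either.
No (x, y) in the scanned range satisfies the equation.

No integer solutions with |y| ≤ 30.


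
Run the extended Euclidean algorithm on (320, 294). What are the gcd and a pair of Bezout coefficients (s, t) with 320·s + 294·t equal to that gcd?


Euclidean algorithm on (320, 294) — divide until remainder is 0:
  320 = 1 · 294 + 26
  294 = 11 · 26 + 8
  26 = 3 · 8 + 2
  8 = 4 · 2 + 0
gcd(320, 294) = 2.
Track Bezout coefficients alongside the remainders: start with r₀ = 320 = a·1 + b·0 (s = 1, t = 0) and r₁ = 294 = a·0 + b·1 (s = 0, t = 1); each new remainder r_{k+1} = r_{k-1} − q_k·r_k inherits s_{k+1} = s_{k-1} − q_k·s_k, t_{k+1} = t_{k-1} − q_k·t_k, so r_k = a·s_k + b·t_k at every step:
  q = 1: r = 26, s = 1 − 1·0 = 1, t = 0 − 1·1 = -1  (check: 320·1 + 294·(-1) = 26)
  q = 11: r = 8, s = 0 − 11·1 = -11, t = 1 − 11·(-1) = 12  (check: 320·(-11) + 294·12 = 8)
  q = 3: r = 2, s = 1 − 3·(-11) = 34, t = -1 − 3·12 = -37  (check: 320·34 + 294·(-37) = 2)
The row with r = 2 (the gcd) gives the Bezout coefficients s = 34, t = -37.
Result: 320 · (34) + 294 · (-37) = 2.

gcd(320, 294) = 2; s = 34, t = -37 (check: 320·34 + 294·(-37) = 2).


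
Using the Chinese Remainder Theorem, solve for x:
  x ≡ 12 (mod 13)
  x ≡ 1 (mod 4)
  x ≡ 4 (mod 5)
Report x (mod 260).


Moduli 13, 4, 5 are pairwise coprime; by CRT there is a unique solution modulo M = 13 · 4 · 5 = 260.
Solve pairwise, accumulating the modulus:
  Start with x ≡ 12 (mod 13).
  Combine with x ≡ 1 (mod 4): since gcd(13, 4) = 1, we get a unique residue mod 52.
    Write x = 12 + 13·t and substitute into x ≡ 1 (mod 4): 13·t ≡ 1 − 12 = -11 (mod 4).
    Reduce coefficients mod 4: 1·t ≡ 1 (mod 4).
    So t ≡ 1 (mod 4).
    Then x = 12 + 13·1 = 25, valid modulo lcm(13, 4) = 52: x ≡ 25 (mod 52).
  Combine with x ≡ 4 (mod 5): since gcd(52, 5) = 1, we get a unique residue mod 260.
    Write x = 25 + 52·t and substitute into x ≡ 4 (mod 5): 52·t ≡ 4 − 25 = -21 (mod 5).
    Reduce coefficients mod 5: 2·t ≡ 4 (mod 5).
    The inverse of 2 mod 5 is 3 (since 2·3 = 6 = 1·5 + 1), so t ≡ 3·4 = 12 ≡ 2 (mod 5).
    Then x = 25 + 52·2 = 129, valid modulo lcm(52, 5) = 260: x ≡ 129 (mod 260).
Verify: 129 mod 13 = 12 ✓, 129 mod 4 = 1 ✓, 129 mod 5 = 4 ✓.

x ≡ 129 (mod 260).


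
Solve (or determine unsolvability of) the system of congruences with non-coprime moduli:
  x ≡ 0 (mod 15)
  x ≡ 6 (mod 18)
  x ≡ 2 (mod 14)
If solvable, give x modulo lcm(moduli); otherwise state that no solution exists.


Moduli 15, 18, 14 are not pairwise coprime, so CRT works modulo lcm(m_i) when all pairwise compatibility conditions hold.
Pairwise compatibility: gcd(m_i, m_j) must divide a_i - a_j for every pair.
Merge one congruence at a time:
  Start: x ≡ 0 (mod 15).
  Combine with x ≡ 6 (mod 18): gcd(15, 18) = 3; 6 - 0 = 6, which IS divisible by 3, so compatible.
    Write x = 0 + 15·t and substitute into x ≡ 6 (mod 18): 15·t ≡ 6 − 0 = 6 (mod 18).
    Divide the congruence (and modulus) by g = 3: 5·t ≡ 2 (mod 6).
    The inverse of 5 mod 6 is 5 (since 5·5 = 25 = 4·6 + 1), so t ≡ 5·2 = 10 ≡ 4 (mod 6).
    Then x = 0 + 15·4 = 60, valid modulo lcm(15, 18) = 90: x ≡ 60 (mod 90).
  Combine with x ≡ 2 (mod 14): gcd(90, 14) = 2; 2 - 60 = -58, which IS divisible by 2, so compatible.
    Write x = 60 + 90·t and substitute into x ≡ 2 (mod 14): 90·t ≡ 2 − 60 = -58 (mod 14).
    Divide the congruence (and modulus) by g = 2: 45·t ≡ -29 (mod 7).
    Reduce coefficients mod 7: 3·t ≡ 6 (mod 7).
    The inverse of 3 mod 7 is 5 (since 3·5 = 15 = 2·7 + 1), so t ≡ 5·6 = 30 ≡ 2 (mod 7).
    Then x = 60 + 90·2 = 240, valid modulo lcm(90, 14) = 630: x ≡ 240 (mod 630).
Verify: 240 mod 15 = 0, 240 mod 18 = 6, 240 mod 14 = 2.

x ≡ 240 (mod 630).


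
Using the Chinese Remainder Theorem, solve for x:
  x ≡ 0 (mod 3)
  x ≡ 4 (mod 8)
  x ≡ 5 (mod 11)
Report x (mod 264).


Moduli 3, 8, 11 are pairwise coprime; by CRT there is a unique solution modulo M = 3 · 8 · 11 = 264.
Solve pairwise, accumulating the modulus:
  Start with x ≡ 0 (mod 3).
  Combine with x ≡ 4 (mod 8): since gcd(3, 8) = 1, we get a unique residue mod 24.
    Write x = 0 + 3·t and substitute into x ≡ 4 (mod 8): 3·t ≡ 4 − 0 = 4 (mod 8).
    The inverse of 3 mod 8 is 3 (since 3·3 = 9 = 1·8 + 1), so t ≡ 3·4 = 12 ≡ 4 (mod 8).
    Then x = 0 + 3·4 = 12, valid modulo lcm(3, 8) = 24: x ≡ 12 (mod 24).
  Combine with x ≡ 5 (mod 11): since gcd(24, 11) = 1, we get a unique residue mod 264.
    Write x = 12 + 24·t and substitute into x ≡ 5 (mod 11): 24·t ≡ 5 − 12 = -7 (mod 11).
    Reduce coefficients mod 11: 2·t ≡ 4 (mod 11).
    The inverse of 2 mod 11 is 6 (since 2·6 = 12 = 1·11 + 1), so t ≡ 6·4 = 24 ≡ 2 (mod 11).
    Then x = 12 + 24·2 = 60, valid modulo lcm(24, 11) = 264: x ≡ 60 (mod 264).
Verify: 60 mod 3 = 0 ✓, 60 mod 8 = 4 ✓, 60 mod 11 = 5 ✓.

x ≡ 60 (mod 264).


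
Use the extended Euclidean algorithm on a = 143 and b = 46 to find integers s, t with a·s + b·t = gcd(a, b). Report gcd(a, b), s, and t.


Euclidean algorithm on (143, 46) — divide until remainder is 0:
  143 = 3 · 46 + 5
  46 = 9 · 5 + 1
  5 = 5 · 1 + 0
gcd(143, 46) = 1.
Track Bezout coefficients alongside the remainders: start with r₀ = 143 = a·1 + b·0 (s = 1, t = 0) and r₁ = 46 = a·0 + b·1 (s = 0, t = 1); each new remainder r_{k+1} = r_{k-1} − q_k·r_k inherits s_{k+1} = s_{k-1} − q_k·s_k, t_{k+1} = t_{k-1} − q_k·t_k, so r_k = a·s_k + b·t_k at every step:
  q = 3: r = 5, s = 1 − 3·0 = 1, t = 0 − 3·1 = -3  (check: 143·1 + 46·(-3) = 5)
  q = 9: r = 1, s = 0 − 9·1 = -9, t = 1 − 9·(-3) = 28  (check: 143·(-9) + 46·28 = 1)
The row with r = 1 (the gcd) gives the Bezout coefficients s = -9, t = 28.
Result: 143 · (-9) + 46 · (28) = 1.

gcd(143, 46) = 1; s = -9, t = 28 (check: 143·(-9) + 46·28 = 1).


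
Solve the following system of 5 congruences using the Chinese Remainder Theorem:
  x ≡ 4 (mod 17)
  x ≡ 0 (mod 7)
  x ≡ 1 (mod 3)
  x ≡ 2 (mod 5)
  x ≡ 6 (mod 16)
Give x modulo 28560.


Product of moduli M = 17 · 7 · 3 · 5 · 16 = 28560.
Merge one congruence at a time:
  Start: x ≡ 4 (mod 17).
  Combine with x ≡ 0 (mod 7); new modulus lcm = 119.
    Write x = 4 + 17·t and substitute into x ≡ 0 (mod 7): 17·t ≡ 0 − 4 = -4 (mod 7).
    Reduce coefficients mod 7: 3·t ≡ 3 (mod 7).
    The inverse of 3 mod 7 is 5 (since 3·5 = 15 = 2·7 + 1), so t ≡ 5·3 = 15 ≡ 1 (mod 7).
    Then x = 4 + 17·1 = 21, valid modulo lcm(17, 7) = 119: x ≡ 21 (mod 119).
  Combine with x ≡ 1 (mod 3); new modulus lcm = 357.
    Write x = 21 + 119·t and substitute into x ≡ 1 (mod 3): 119·t ≡ 1 − 21 = -20 (mod 3).
    Reduce coefficients mod 3: 2·t ≡ 1 (mod 3).
    The inverse of 2 mod 3 is 2 (since 2·2 = 4 = 1·3 + 1), so t ≡ 2·1 = 2 ≡ 2 (mod 3).
    Then x = 21 + 119·2 = 259, valid modulo lcm(119, 3) = 357: x ≡ 259 (mod 357).
  Combine with x ≡ 2 (mod 5); new modulus lcm = 1785.
    Write x = 259 + 357·t and substitute into x ≡ 2 (mod 5): 357·t ≡ 2 − 259 = -257 (mod 5).
    Reduce coefficients mod 5: 2·t ≡ 3 (mod 5).
    The inverse of 2 mod 5 is 3 (since 2·3 = 6 = 1·5 + 1), so t ≡ 3·3 = 9 ≡ 4 (mod 5).
    Then x = 259 + 357·4 = 1687, valid modulo lcm(357, 5) = 1785: x ≡ 1687 (mod 1785).
  Combine with x ≡ 6 (mod 16); new modulus lcm = 28560.
    Write x = 1687 + 1785·t and substitute into x ≡ 6 (mod 16): 1785·t ≡ 6 − 1687 = -1681 (mod 16).
    Reduce coefficients mod 16: 9·t ≡ 15 (mod 16).
    The inverse of 9 mod 16 is 9 (since 9·9 = 81 = 5·16 + 1), so t ≡ 9·15 = 135 ≡ 7 (mod 16).
    Then x = 1687 + 1785·7 = 14182, valid modulo lcm(1785, 16) = 28560: x ≡ 14182 (mod 28560).
Verify against each original: 14182 mod 17 = 4, 14182 mod 7 = 0, 14182 mod 3 = 1, 14182 mod 5 = 2, 14182 mod 16 = 6.

x ≡ 14182 (mod 28560).


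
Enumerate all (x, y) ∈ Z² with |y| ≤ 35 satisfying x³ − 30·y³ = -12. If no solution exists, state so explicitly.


The equation is x³ - 30y³ = -12. For fixed y, x³ = 30·y³ − 12, so a solution requires the RHS to be a perfect cube.
Strategy: iterate y from -35 to 35, compute RHS = 30·y³ − 12, and check whether it is a (positive or negative) perfect cube.
Check small values of y:
  y = 0: RHS = -12 is not a perfect cube.
  y = 1: RHS = 18 is not a perfect cube.
  y = -1: RHS = -42 is not a perfect cube.
  y = 2: RHS = 228 is not a perfect cube.
  y = -2: RHS = -252 is not a perfect cube.
  y = 3: RHS = 798 is not a perfect cube.
  y = -3: RHS = -822 is not a perfect cube.
Continuing the search up to |y| = 35 finds no solutions either.
No (x, y) in the scanned range satisfies the equation.

No integer solutions with |y| ≤ 35.


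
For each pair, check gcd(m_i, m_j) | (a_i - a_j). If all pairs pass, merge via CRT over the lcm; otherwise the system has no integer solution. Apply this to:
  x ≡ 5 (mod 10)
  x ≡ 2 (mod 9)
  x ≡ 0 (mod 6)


Moduli 10, 9, 6 are not pairwise coprime, so CRT works modulo lcm(m_i) when all pairwise compatibility conditions hold.
Pairwise compatibility: gcd(m_i, m_j) must divide a_i - a_j for every pair.
Merge one congruence at a time:
  Start: x ≡ 5 (mod 10).
  Combine with x ≡ 2 (mod 9): gcd(10, 9) = 1; 2 - 5 = -3, which IS divisible by 1, so compatible.
    Write x = 5 + 10·t and substitute into x ≡ 2 (mod 9): 10·t ≡ 2 − 5 = -3 (mod 9).
    Reduce coefficients mod 9: 1·t ≡ 6 (mod 9).
    So t ≡ 6 (mod 9).
    Then x = 5 + 10·6 = 65, valid modulo lcm(10, 9) = 90: x ≡ 65 (mod 90).
  Combine with x ≡ 0 (mod 6): gcd(90, 6) = 6, and 0 - 65 = -65 is NOT divisible by 6.
    ⇒ system is inconsistent (no integer solution).

No solution (the system is inconsistent).


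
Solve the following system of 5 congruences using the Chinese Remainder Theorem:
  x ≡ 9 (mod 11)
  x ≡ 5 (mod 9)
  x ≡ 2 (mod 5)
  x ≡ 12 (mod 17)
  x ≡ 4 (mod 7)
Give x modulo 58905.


Product of moduli M = 11 · 9 · 5 · 17 · 7 = 58905.
Merge one congruence at a time:
  Start: x ≡ 9 (mod 11).
  Combine with x ≡ 5 (mod 9); new modulus lcm = 99.
    Write x = 9 + 11·t and substitute into x ≡ 5 (mod 9): 11·t ≡ 5 − 9 = -4 (mod 9).
    Reduce coefficients mod 9: 2·t ≡ 5 (mod 9).
    The inverse of 2 mod 9 is 5 (since 2·5 = 10 = 1·9 + 1), so t ≡ 5·5 = 25 ≡ 7 (mod 9).
    Then x = 9 + 11·7 = 86, valid modulo lcm(11, 9) = 99: x ≡ 86 (mod 99).
  Combine with x ≡ 2 (mod 5); new modulus lcm = 495.
    Write x = 86 + 99·t and substitute into x ≡ 2 (mod 5): 99·t ≡ 2 − 86 = -84 (mod 5).
    Reduce coefficients mod 5: 4·t ≡ 1 (mod 5).
    The inverse of 4 mod 5 is 4 (since 4·4 = 16 = 3·5 + 1), so t ≡ 4·1 = 4 ≡ 4 (mod 5).
    Then x = 86 + 99·4 = 482, valid modulo lcm(99, 5) = 495: x ≡ 482 (mod 495).
  Combine with x ≡ 12 (mod 17); new modulus lcm = 8415.
    Write x = 482 + 495·t and substitute into x ≡ 12 (mod 17): 495·t ≡ 12 − 482 = -470 (mod 17).
    Reduce coefficients mod 17: 2·t ≡ 6 (mod 17).
    The inverse of 2 mod 17 is 9 (since 2·9 = 18 = 1·17 + 1), so t ≡ 9·6 = 54 ≡ 3 (mod 17).
    Then x = 482 + 495·3 = 1967, valid modulo lcm(495, 17) = 8415: x ≡ 1967 (mod 8415).
  Combine with x ≡ 4 (mod 7); new modulus lcm = 58905.
    Write x = 1967 + 8415·t and substitute into x ≡ 4 (mod 7): 8415·t ≡ 4 − 1967 = -1963 (mod 7).
    Reduce coefficients mod 7: 1·t ≡ 4 (mod 7).
    So t ≡ 4 (mod 7).
    Then x = 1967 + 8415·4 = 35627, valid modulo lcm(8415, 7) = 58905: x ≡ 35627 (mod 58905).
Verify against each original: 35627 mod 11 = 9, 35627 mod 9 = 5, 35627 mod 5 = 2, 35627 mod 17 = 12, 35627 mod 7 = 4.

x ≡ 35627 (mod 58905).


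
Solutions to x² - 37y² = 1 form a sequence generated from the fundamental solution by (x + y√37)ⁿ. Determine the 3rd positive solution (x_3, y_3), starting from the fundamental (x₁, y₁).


Step 1: Find the fundamental solution (x₁, y₁) of x² - 37y² = 1.
  Expand √37 as a continued fraction. a₀ = ⌊√37⌋ = 6; iterate m_{k+1} = d_k·a_k − m_k, d_{k+1} = (37 − m_{k+1}²)/d_k, a_{k+1} = ⌊(a₀ + m_{k+1})/d_{k+1}⌋ (starting m₀ = 0, d₀ = 1), with convergents p_k = a_k·p_{k-1} + p_{k-2}, q_k = a_k·q_{k-1} + q_{k-2} (p₋₁ = 1, q₋₁ = 0):
  k = 0: a₀ = 6; p₀/q₀ = 6/1; p₀² − 37·q₀² = 36 − 37 = -1.
  k = 1: m = 6, d = 1, a = ⌊(6 + 6)/1⌋ = 12; p/q = (12·6 + 1)/(12·1 + 0) = 73/12; p² − 37·q² = 5329 − 5328 = 1.
  The first convergent with p² − 37·q² = 1 gives the fundamental solution (x₁, y₁) = (73, 12).
Step 2: Apply the recurrence (x_{n+1}, y_{n+1}) = (x₁x_n + 37y₁y_n, x₁y_n + y₁x_n) repeatedly.
  From (x_1, y_1) = (73, 12): x_2 = 73·73 + 37·12·12 = 10657; y_2 = 73·12 + 12·73 = 1752.
  From (x_2, y_2) = (10657, 1752): x_3 = 73·10657 + 37·12·1752 = 1555849; y_3 = 73·1752 + 12·10657 = 255780.
Step 3: Verify x_3² - 37·y_3² = 2420666110801 - 2420666110800 = 1 (should be 1). ✓

(x_1, y_1) = (73, 12); (x_3, y_3) = (1555849, 255780).


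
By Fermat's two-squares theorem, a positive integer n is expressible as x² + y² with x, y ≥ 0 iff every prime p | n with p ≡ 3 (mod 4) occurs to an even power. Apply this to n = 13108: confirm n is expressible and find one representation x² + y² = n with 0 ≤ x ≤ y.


Step 1: Factor n = 13108 = 2^2 · 29 · 113.
Step 2: Check the mod-4 condition on each prime factor: 2 = 2 (special); 29 ≡ 1 (mod 4), exponent 1; 113 ≡ 1 (mod 4), exponent 1.
All primes ≡ 3 (mod 4) appear to even exponent (or don't appear), so by the two-squares theorem n IS expressible as a sum of two squares.
Step 3: Build a representation. Group n = k² · m with k = 2 and m = 29 · 113 = 3277 (a product of primes ≡ 1 (mod 4)); a representation of m scales to one of n via (k·x)² + (k·y)² = k²(x² + y²). Each prime p ≡ 1 (mod 4) is itself a sum of two squares; find a² by testing p − a² for a perfect square:
  29: 29 − 1² = 28, 29 − 2² = 25 = 5² ⇒ 29 = 2² + 5².
  113: 113 − 1² = 112, 113 − 2² = 109, 113 − 3² = 104, 113 − 4² = 97, 113 − 5² = 88, 113 − 6² = 77, 113 − 7² = 64 = 8² ⇒ 113 = 7² + 8².
  Combine using the Brahmagupta–Fibonacci identity (a² + b²)(c² + d²) = (ac − bd)² + (ad + bc)² = (ac + bd)² + (ad − bc)²:
  29 · 113 = 3277: from (2² + 5²)(7² + 8²), take (2·7 − 5·8, 2·8 + 5·7) = (14 − 40, 16 + 35) = (-26, 51); dropping signs (only squares matter) gives (26, 51); check 26² + 51² = 676 + 2601 = 3277 ✓.
  Scale by k = 2: (2·26, 2·51) = (52, 102).
Step 4: Order so x ≤ y and verify: 52² + 102² = 2704 + 10404 = 13108 = n. ✓

n = 13108 = 52² + 102² (one valid representation with x ≤ y).


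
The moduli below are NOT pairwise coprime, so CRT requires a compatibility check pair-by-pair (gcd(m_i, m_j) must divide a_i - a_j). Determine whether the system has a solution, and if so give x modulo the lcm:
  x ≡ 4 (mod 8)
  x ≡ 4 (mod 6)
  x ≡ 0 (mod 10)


Moduli 8, 6, 10 are not pairwise coprime, so CRT works modulo lcm(m_i) when all pairwise compatibility conditions hold.
Pairwise compatibility: gcd(m_i, m_j) must divide a_i - a_j for every pair.
Merge one congruence at a time:
  Start: x ≡ 4 (mod 8).
  Combine with x ≡ 4 (mod 6): gcd(8, 6) = 2; 4 - 4 = 0, which IS divisible by 2, so compatible.
    Write x = 4 + 8·t and substitute into x ≡ 4 (mod 6): 8·t ≡ 4 − 4 = 0 (mod 6).
    Divide the congruence (and modulus) by g = 2: 4·t ≡ 0 (mod 3).
    Reduce coefficients mod 3: 1·t ≡ 0 (mod 3).
    So t ≡ 0 (mod 3).
    Then x = 4 + 8·0 = 4, valid modulo lcm(8, 6) = 24: x ≡ 4 (mod 24).
  Combine with x ≡ 0 (mod 10): gcd(24, 10) = 2; 0 - 4 = -4, which IS divisible by 2, so compatible.
    Write x = 4 + 24·t and substitute into x ≡ 0 (mod 10): 24·t ≡ 0 − 4 = -4 (mod 10).
    Divide the congruence (and modulus) by g = 2: 12·t ≡ -2 (mod 5).
    Reduce coefficients mod 5: 2·t ≡ 3 (mod 5).
    The inverse of 2 mod 5 is 3 (since 2·3 = 6 = 1·5 + 1), so t ≡ 3·3 = 9 ≡ 4 (mod 5).
    Then x = 4 + 24·4 = 100, valid modulo lcm(24, 10) = 120: x ≡ 100 (mod 120).
Verify: 100 mod 8 = 4, 100 mod 6 = 4, 100 mod 10 = 0.

x ≡ 100 (mod 120).


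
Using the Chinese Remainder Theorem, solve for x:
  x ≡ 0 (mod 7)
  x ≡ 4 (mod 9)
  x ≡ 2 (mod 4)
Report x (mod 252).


Moduli 7, 9, 4 are pairwise coprime; by CRT there is a unique solution modulo M = 7 · 9 · 4 = 252.
Solve pairwise, accumulating the modulus:
  Start with x ≡ 0 (mod 7).
  Combine with x ≡ 4 (mod 9): since gcd(7, 9) = 1, we get a unique residue mod 63.
    Write x = 0 + 7·t and substitute into x ≡ 4 (mod 9): 7·t ≡ 4 − 0 = 4 (mod 9).
    The inverse of 7 mod 9 is 4 (since 7·4 = 28 = 3·9 + 1), so t ≡ 4·4 = 16 ≡ 7 (mod 9).
    Then x = 0 + 7·7 = 49, valid modulo lcm(7, 9) = 63: x ≡ 49 (mod 63).
  Combine with x ≡ 2 (mod 4): since gcd(63, 4) = 1, we get a unique residue mod 252.
    Write x = 49 + 63·t and substitute into x ≡ 2 (mod 4): 63·t ≡ 2 − 49 = -47 (mod 4).
    Reduce coefficients mod 4: 3·t ≡ 1 (mod 4).
    The inverse of 3 mod 4 is 3 (since 3·3 = 9 = 2·4 + 1), so t ≡ 3·1 = 3 ≡ 3 (mod 4).
    Then x = 49 + 63·3 = 238, valid modulo lcm(63, 4) = 252: x ≡ 238 (mod 252).
Verify: 238 mod 7 = 0 ✓, 238 mod 9 = 4 ✓, 238 mod 4 = 2 ✓.

x ≡ 238 (mod 252).


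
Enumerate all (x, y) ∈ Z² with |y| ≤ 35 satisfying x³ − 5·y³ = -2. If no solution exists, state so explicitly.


The equation is x³ - 5y³ = -2. For fixed y, x³ = 5·y³ − 2, so a solution requires the RHS to be a perfect cube.
Strategy: iterate y from -35 to 35, compute RHS = 5·y³ − 2, and check whether it is a (positive or negative) perfect cube.
Check small values of y:
  y = 0: RHS = -2 is not a perfect cube.
  y = 1: RHS = 3 is not a perfect cube.
  y = -1: RHS = -7 is not a perfect cube.
  y = 2: RHS = 38 is not a perfect cube.
  y = -2: RHS = -42 is not a perfect cube.
  y = 3: RHS = 133 is not a perfect cube.
  y = -3: RHS = -137 is not a perfect cube.
Continuing the search up to |y| = 35 finds no solutions either.
No (x, y) in the scanned range satisfies the equation.

No integer solutions with |y| ≤ 35.


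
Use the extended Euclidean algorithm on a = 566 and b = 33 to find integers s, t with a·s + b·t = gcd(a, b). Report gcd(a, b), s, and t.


Euclidean algorithm on (566, 33) — divide until remainder is 0:
  566 = 17 · 33 + 5
  33 = 6 · 5 + 3
  5 = 1 · 3 + 2
  3 = 1 · 2 + 1
  2 = 2 · 1 + 0
gcd(566, 33) = 1.
Track Bezout coefficients alongside the remainders: start with r₀ = 566 = a·1 + b·0 (s = 1, t = 0) and r₁ = 33 = a·0 + b·1 (s = 0, t = 1); each new remainder r_{k+1} = r_{k-1} − q_k·r_k inherits s_{k+1} = s_{k-1} − q_k·s_k, t_{k+1} = t_{k-1} − q_k·t_k, so r_k = a·s_k + b·t_k at every step:
  q = 17: r = 5, s = 1 − 17·0 = 1, t = 0 − 17·1 = -17  (check: 566·1 + 33·(-17) = 5)
  q = 6: r = 3, s = 0 − 6·1 = -6, t = 1 − 6·(-17) = 103  (check: 566·(-6) + 33·103 = 3)
  q = 1: r = 2, s = 1 − 1·(-6) = 7, t = -17 − 1·103 = -120  (check: 566·7 + 33·(-120) = 2)
  q = 1: r = 1, s = -6 − 1·7 = -13, t = 103 − 1·(-120) = 223  (check: 566·(-13) + 33·223 = 1)
The row with r = 1 (the gcd) gives the Bezout coefficients s = -13, t = 223.
Result: 566 · (-13) + 33 · (223) = 1.

gcd(566, 33) = 1; s = -13, t = 223 (check: 566·(-13) + 33·223 = 1).


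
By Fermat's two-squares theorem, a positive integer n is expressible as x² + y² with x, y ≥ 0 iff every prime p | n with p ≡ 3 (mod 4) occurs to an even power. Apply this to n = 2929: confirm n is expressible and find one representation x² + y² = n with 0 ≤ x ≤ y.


Step 1: Factor n = 2929 = 29 · 101.
Step 2: Check the mod-4 condition on each prime factor: 29 ≡ 1 (mod 4), exponent 1; 101 ≡ 1 (mod 4), exponent 1.
All primes ≡ 3 (mod 4) appear to even exponent (or don't appear), so by the two-squares theorem n IS expressible as a sum of two squares.
Step 3: Build a representation. Here n = 29 · 101 is a product of primes ≡ 1 (mod 4). Each prime p ≡ 1 (mod 4) is itself a sum of two squares; find a² by testing p − a² for a perfect square:
  29: 29 − 1² = 28, 29 − 2² = 25 = 5² ⇒ 29 = 2² + 5².
  101: 101 − 1² = 100 = 10² ⇒ 101 = 1² + 10².
  Combine using the Brahmagupta–Fibonacci identity (a² + b²)(c² + d²) = (ac − bd)² + (ad + bc)² = (ac + bd)² + (ad − bc)²:
  29 · 101 = 2929: from (2² + 5²)(1² + 10²), take (2·1 − 5·10, 2·10 + 5·1) = (2 − 50, 20 + 5) = (-48, 25); dropping signs (only squares matter) gives (48, 25); check 48² + 25² = 2304 + 625 = 2929 ✓.
Step 4: Order so x ≤ y and verify: 25² + 48² = 625 + 2304 = 2929 = n. ✓

n = 2929 = 25² + 48² (one valid representation with x ≤ y).


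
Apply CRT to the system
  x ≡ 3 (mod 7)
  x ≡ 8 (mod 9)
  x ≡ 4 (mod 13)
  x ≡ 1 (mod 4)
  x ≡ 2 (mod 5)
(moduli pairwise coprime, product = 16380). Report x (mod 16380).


Product of moduli M = 7 · 9 · 13 · 4 · 5 = 16380.
Merge one congruence at a time:
  Start: x ≡ 3 (mod 7).
  Combine with x ≡ 8 (mod 9); new modulus lcm = 63.
    Write x = 3 + 7·t and substitute into x ≡ 8 (mod 9): 7·t ≡ 8 − 3 = 5 (mod 9).
    The inverse of 7 mod 9 is 4 (since 7·4 = 28 = 3·9 + 1), so t ≡ 4·5 = 20 ≡ 2 (mod 9).
    Then x = 3 + 7·2 = 17, valid modulo lcm(7, 9) = 63: x ≡ 17 (mod 63).
  Combine with x ≡ 4 (mod 13); new modulus lcm = 819.
    Write x = 17 + 63·t and substitute into x ≡ 4 (mod 13): 63·t ≡ 4 − 17 = -13 (mod 13).
    Reduce coefficients mod 13: 11·t ≡ 0 (mod 13).
    The inverse of 11 mod 13 is 6 (since 11·6 = 66 = 5·13 + 1), so t ≡ 6·0 = 0 ≡ 0 (mod 13).
    Then x = 17 + 63·0 = 17, valid modulo lcm(63, 13) = 819: x ≡ 17 (mod 819).
  Combine with x ≡ 1 (mod 4); new modulus lcm = 3276.
    Write x = 17 + 819·t and substitute into x ≡ 1 (mod 4): 819·t ≡ 1 − 17 = -16 (mod 4).
    Reduce coefficients mod 4: 3·t ≡ 0 (mod 4).
    The inverse of 3 mod 4 is 3 (since 3·3 = 9 = 2·4 + 1), so t ≡ 3·0 = 0 ≡ 0 (mod 4).
    Then x = 17 + 819·0 = 17, valid modulo lcm(819, 4) = 3276: x ≡ 17 (mod 3276).
  Combine with x ≡ 2 (mod 5); new modulus lcm = 16380.
    Write x = 17 + 3276·t and substitute into x ≡ 2 (mod 5): 3276·t ≡ 2 − 17 = -15 (mod 5).
    Reduce coefficients mod 5: 1·t ≡ 0 (mod 5).
    So t ≡ 0 (mod 5).
    Then x = 17 + 3276·0 = 17, valid modulo lcm(3276, 5) = 16380: x ≡ 17 (mod 16380).
Verify against each original: 17 mod 7 = 3, 17 mod 9 = 8, 17 mod 13 = 4, 17 mod 4 = 1, 17 mod 5 = 2.

x ≡ 17 (mod 16380).


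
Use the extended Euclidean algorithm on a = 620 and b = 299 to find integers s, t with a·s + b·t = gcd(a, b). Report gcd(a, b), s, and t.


Euclidean algorithm on (620, 299) — divide until remainder is 0:
  620 = 2 · 299 + 22
  299 = 13 · 22 + 13
  22 = 1 · 13 + 9
  13 = 1 · 9 + 4
  9 = 2 · 4 + 1
  4 = 4 · 1 + 0
gcd(620, 299) = 1.
Track Bezout coefficients alongside the remainders: start with r₀ = 620 = a·1 + b·0 (s = 1, t = 0) and r₁ = 299 = a·0 + b·1 (s = 0, t = 1); each new remainder r_{k+1} = r_{k-1} − q_k·r_k inherits s_{k+1} = s_{k-1} − q_k·s_k, t_{k+1} = t_{k-1} − q_k·t_k, so r_k = a·s_k + b·t_k at every step:
  q = 2: r = 22, s = 1 − 2·0 = 1, t = 0 − 2·1 = -2  (check: 620·1 + 299·(-2) = 22)
  q = 13: r = 13, s = 0 − 13·1 = -13, t = 1 − 13·(-2) = 27  (check: 620·(-13) + 299·27 = 13)
  q = 1: r = 9, s = 1 − 1·(-13) = 14, t = -2 − 1·27 = -29  (check: 620·14 + 299·(-29) = 9)
  q = 1: r = 4, s = -13 − 1·14 = -27, t = 27 − 1·(-29) = 56  (check: 620·(-27) + 299·56 = 4)
  q = 2: r = 1, s = 14 − 2·(-27) = 68, t = -29 − 2·56 = -141  (check: 620·68 + 299·(-141) = 1)
The row with r = 1 (the gcd) gives the Bezout coefficients s = 68, t = -141.
Result: 620 · (68) + 299 · (-141) = 1.

gcd(620, 299) = 1; s = 68, t = -141 (check: 620·68 + 299·(-141) = 1).


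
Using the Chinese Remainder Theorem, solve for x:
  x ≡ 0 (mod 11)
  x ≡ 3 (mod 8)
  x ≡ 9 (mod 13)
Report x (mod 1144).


Moduli 11, 8, 13 are pairwise coprime; by CRT there is a unique solution modulo M = 11 · 8 · 13 = 1144.
Solve pairwise, accumulating the modulus:
  Start with x ≡ 0 (mod 11).
  Combine with x ≡ 3 (mod 8): since gcd(11, 8) = 1, we get a unique residue mod 88.
    Write x = 0 + 11·t and substitute into x ≡ 3 (mod 8): 11·t ≡ 3 − 0 = 3 (mod 8).
    Reduce coefficients mod 8: 3·t ≡ 3 (mod 8).
    The inverse of 3 mod 8 is 3 (since 3·3 = 9 = 1·8 + 1), so t ≡ 3·3 = 9 ≡ 1 (mod 8).
    Then x = 0 + 11·1 = 11, valid modulo lcm(11, 8) = 88: x ≡ 11 (mod 88).
  Combine with x ≡ 9 (mod 13): since gcd(88, 13) = 1, we get a unique residue mod 1144.
    Write x = 11 + 88·t and substitute into x ≡ 9 (mod 13): 88·t ≡ 9 − 11 = -2 (mod 13).
    Reduce coefficients mod 13: 10·t ≡ 11 (mod 13).
    The inverse of 10 mod 13 is 4 (since 10·4 = 40 = 3·13 + 1), so t ≡ 4·11 = 44 ≡ 5 (mod 13).
    Then x = 11 + 88·5 = 451, valid modulo lcm(88, 13) = 1144: x ≡ 451 (mod 1144).
Verify: 451 mod 11 = 0 ✓, 451 mod 8 = 3 ✓, 451 mod 13 = 9 ✓.

x ≡ 451 (mod 1144).


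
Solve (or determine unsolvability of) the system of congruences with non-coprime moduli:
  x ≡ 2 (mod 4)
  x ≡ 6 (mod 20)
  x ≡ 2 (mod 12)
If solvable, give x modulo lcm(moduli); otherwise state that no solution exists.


Moduli 4, 20, 12 are not pairwise coprime, so CRT works modulo lcm(m_i) when all pairwise compatibility conditions hold.
Pairwise compatibility: gcd(m_i, m_j) must divide a_i - a_j for every pair.
Merge one congruence at a time:
  Start: x ≡ 2 (mod 4).
  Combine with x ≡ 6 (mod 20): gcd(4, 20) = 4; 6 - 2 = 4, which IS divisible by 4, so compatible.
    Write x = 2 + 4·t and substitute into x ≡ 6 (mod 20): 4·t ≡ 6 − 2 = 4 (mod 20).
    Divide the congruence (and modulus) by g = 4: 1·t ≡ 1 (mod 5).
    So t ≡ 1 (mod 5).
    Then x = 2 + 4·1 = 6, valid modulo lcm(4, 20) = 20: x ≡ 6 (mod 20).
  Combine with x ≡ 2 (mod 12): gcd(20, 12) = 4; 2 - 6 = -4, which IS divisible by 4, so compatible.
    Write x = 6 + 20·t and substitute into x ≡ 2 (mod 12): 20·t ≡ 2 − 6 = -4 (mod 12).
    Divide the congruence (and modulus) by g = 4: 5·t ≡ -1 (mod 3).
    Reduce coefficients mod 3: 2·t ≡ 2 (mod 3).
    The inverse of 2 mod 3 is 2 (since 2·2 = 4 = 1·3 + 1), so t ≡ 2·2 = 4 ≡ 1 (mod 3).
    Then x = 6 + 20·1 = 26, valid modulo lcm(20, 12) = 60: x ≡ 26 (mod 60).
Verify: 26 mod 4 = 2, 26 mod 20 = 6, 26 mod 12 = 2.

x ≡ 26 (mod 60).


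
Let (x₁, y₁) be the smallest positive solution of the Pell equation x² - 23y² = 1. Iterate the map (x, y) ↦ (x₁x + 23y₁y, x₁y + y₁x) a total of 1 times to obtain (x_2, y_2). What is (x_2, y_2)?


Step 1: Find the fundamental solution (x₁, y₁) of x² - 23y² = 1.
  Expand √23 as a continued fraction. a₀ = ⌊√23⌋ = 4; iterate m_{k+1} = d_k·a_k − m_k, d_{k+1} = (23 − m_{k+1}²)/d_k, a_{k+1} = ⌊(a₀ + m_{k+1})/d_{k+1}⌋ (starting m₀ = 0, d₀ = 1), with convergents p_k = a_k·p_{k-1} + p_{k-2}, q_k = a_k·q_{k-1} + q_{k-2} (p₋₁ = 1, q₋₁ = 0):
  k = 0: a₀ = 4; p₀/q₀ = 4/1; p₀² − 23·q₀² = 16 − 23 = -7.
  k = 1: m = 4, d = 7, a = ⌊(4 + 4)/7⌋ = 1; p/q = (1·4 + 1)/(1·1 + 0) = 5/1; p² − 23·q² = 25 − 23 = 2.
  k = 2: m = 3, d = 2, a = ⌊(4 + 3)/2⌋ = 3; p/q = (3·5 + 4)/(3·1 + 1) = 19/4; p² − 23·q² = 361 − 368 = -7.
  k = 3: m = 3, d = 7, a = ⌊(4 + 3)/7⌋ = 1; p/q = (1·19 + 5)/(1·4 + 1) = 24/5; p² − 23·q² = 576 − 575 = 1.
  The first convergent with p² − 23·q² = 1 gives the fundamental solution (x₁, y₁) = (24, 5).
Step 2: Apply the recurrence (x_{n+1}, y_{n+1}) = (x₁x_n + 23y₁y_n, x₁y_n + y₁x_n) repeatedly.
  From (x_1, y_1) = (24, 5): x_2 = 24·24 + 23·5·5 = 1151; y_2 = 24·5 + 5·24 = 240.
Step 3: Verify x_2² - 23·y_2² = 1324801 - 1324800 = 1 (should be 1). ✓

(x_1, y_1) = (24, 5); (x_2, y_2) = (1151, 240).


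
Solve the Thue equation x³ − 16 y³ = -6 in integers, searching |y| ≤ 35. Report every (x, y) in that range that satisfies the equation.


The equation is x³ - 16y³ = -6. For fixed y, x³ = 16·y³ − 6, so a solution requires the RHS to be a perfect cube.
Strategy: iterate y from -35 to 35, compute RHS = 16·y³ − 6, and check whether it is a (positive or negative) perfect cube.
Check small values of y:
  y = 0: RHS = -6 is not a perfect cube.
  y = 1: RHS = 10 is not a perfect cube.
  y = -1: RHS = -22 is not a perfect cube.
  y = 2: RHS = 122 is not a perfect cube.
  y = -2: RHS = -134 is not a perfect cube.
  y = 3: RHS = 426 is not a perfect cube.
  y = -3: RHS = -438 is not a perfect cube.
Continuing the search up to |y| = 35 finds no solutions either.
No (x, y) in the scanned range satisfies the equation.

No integer solutions with |y| ≤ 35.


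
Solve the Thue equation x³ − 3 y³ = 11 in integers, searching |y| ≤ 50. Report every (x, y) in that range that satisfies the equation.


The equation is x³ - 3y³ = 11. For fixed y, x³ = 3·y³ + 11, so a solution requires the RHS to be a perfect cube.
Strategy: iterate y from -50 to 50, compute RHS = 3·y³ + 11, and check whether it is a (positive or negative) perfect cube.
Check small values of y:
  y = 0: RHS = 11 is not a perfect cube.
  y = 1: RHS = 14 is not a perfect cube.
  y = -1: RHS = 8 = (2)³ ⇒ x = 2 works.
  y = 2: RHS = 35 is not a perfect cube.
  y = -2: RHS = -13 is not a perfect cube.
  y = 3: RHS = 92 is not a perfect cube.
  y = -3: RHS = -70 is not a perfect cube.
Continuing the search up to |y| = 50 finds no further solutions beyond those listed.
Collected solutions: (2, -1).

Solutions (with |y| ≤ 50): (2, -1).


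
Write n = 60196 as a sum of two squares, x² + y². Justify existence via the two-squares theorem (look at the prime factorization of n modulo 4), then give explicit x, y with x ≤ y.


Step 1: Factor n = 60196 = 2^2 · 101 · 149.
Step 2: Check the mod-4 condition on each prime factor: 2 = 2 (special); 101 ≡ 1 (mod 4), exponent 1; 149 ≡ 1 (mod 4), exponent 1.
All primes ≡ 3 (mod 4) appear to even exponent (or don't appear), so by the two-squares theorem n IS expressible as a sum of two squares.
Step 3: Build a representation. Group n = k² · m with k = 2 and m = 101 · 149 = 15049 (a product of primes ≡ 1 (mod 4)); a representation of m scales to one of n via (k·x)² + (k·y)² = k²(x² + y²). Each prime p ≡ 1 (mod 4) is itself a sum of two squares; find a² by testing p − a² for a perfect square:
  101: 101 − 1² = 100 = 10² ⇒ 101 = 1² + 10².
  149: 149 − 1² = 148, 149 − 2² = 145, 149 − 3² = 140, 149 − 4² = 133, 149 − 5² = 124, 149 − 6² = 113, 149 − 7² = 100 = 10² ⇒ 149 = 7² + 10².
  Combine using the Brahmagupta–Fibonacci identity (a² + b²)(c² + d²) = (ac − bd)² + (ad + bc)² = (ac + bd)² + (ad − bc)²:
  101 · 149 = 15049: from (1² + 10²)(7² + 10²), take (1·7 − 10·10, 1·10 + 10·7) = (7 − 100, 10 + 70) = (-93, 80); dropping signs (only squares matter) gives (93, 80); check 93² + 80² = 8649 + 6400 = 15049 ✓.
  Scale by k = 2: (2·93, 2·80) = (186, 160).
Step 4: Order so x ≤ y and verify: 160² + 186² = 25600 + 34596 = 60196 = n. ✓

n = 60196 = 160² + 186² (one valid representation with x ≤ y).


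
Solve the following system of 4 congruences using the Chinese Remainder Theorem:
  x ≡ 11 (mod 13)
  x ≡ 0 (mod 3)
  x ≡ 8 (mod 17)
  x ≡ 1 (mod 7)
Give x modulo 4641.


Product of moduli M = 13 · 3 · 17 · 7 = 4641.
Merge one congruence at a time:
  Start: x ≡ 11 (mod 13).
  Combine with x ≡ 0 (mod 3); new modulus lcm = 39.
    Write x = 11 + 13·t and substitute into x ≡ 0 (mod 3): 13·t ≡ 0 − 11 = -11 (mod 3).
    Reduce coefficients mod 3: 1·t ≡ 1 (mod 3).
    So t ≡ 1 (mod 3).
    Then x = 11 + 13·1 = 24, valid modulo lcm(13, 3) = 39: x ≡ 24 (mod 39).
  Combine with x ≡ 8 (mod 17); new modulus lcm = 663.
    Write x = 24 + 39·t and substitute into x ≡ 8 (mod 17): 39·t ≡ 8 − 24 = -16 (mod 17).
    Reduce coefficients mod 17: 5·t ≡ 1 (mod 17).
    The inverse of 5 mod 17 is 7 (since 5·7 = 35 = 2·17 + 1), so t ≡ 7·1 = 7 ≡ 7 (mod 17).
    Then x = 24 + 39·7 = 297, valid modulo lcm(39, 17) = 663: x ≡ 297 (mod 663).
  Combine with x ≡ 1 (mod 7); new modulus lcm = 4641.
    Write x = 297 + 663·t and substitute into x ≡ 1 (mod 7): 663·t ≡ 1 − 297 = -296 (mod 7).
    Reduce coefficients mod 7: 5·t ≡ 5 (mod 7).
    The inverse of 5 mod 7 is 3 (since 5·3 = 15 = 2·7 + 1), so t ≡ 3·5 = 15 ≡ 1 (mod 7).
    Then x = 297 + 663·1 = 960, valid modulo lcm(663, 7) = 4641: x ≡ 960 (mod 4641).
Verify against each original: 960 mod 13 = 11, 960 mod 3 = 0, 960 mod 17 = 8, 960 mod 7 = 1.

x ≡ 960 (mod 4641).


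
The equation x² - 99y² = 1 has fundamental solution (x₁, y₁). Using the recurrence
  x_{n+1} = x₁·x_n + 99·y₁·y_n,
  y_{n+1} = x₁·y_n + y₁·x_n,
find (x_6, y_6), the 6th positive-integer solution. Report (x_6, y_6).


Step 1: Find the fundamental solution (x₁, y₁) of x² - 99y² = 1.
  Expand √99 as a continued fraction. a₀ = ⌊√99⌋ = 9; iterate m_{k+1} = d_k·a_k − m_k, d_{k+1} = (99 − m_{k+1}²)/d_k, a_{k+1} = ⌊(a₀ + m_{k+1})/d_{k+1}⌋ (starting m₀ = 0, d₀ = 1), with convergents p_k = a_k·p_{k-1} + p_{k-2}, q_k = a_k·q_{k-1} + q_{k-2} (p₋₁ = 1, q₋₁ = 0):
  k = 0: a₀ = 9; p₀/q₀ = 9/1; p₀² − 99·q₀² = 81 − 99 = -18.
  k = 1: m = 9, d = 18, a = ⌊(9 + 9)/18⌋ = 1; p/q = (1·9 + 1)/(1·1 + 0) = 10/1; p² − 99·q² = 100 − 99 = 1.
  The first convergent with p² − 99·q² = 1 gives the fundamental solution (x₁, y₁) = (10, 1).
Step 2: Apply the recurrence (x_{n+1}, y_{n+1}) = (x₁x_n + 99y₁y_n, x₁y_n + y₁x_n) repeatedly.
  From (x_1, y_1) = (10, 1): x_2 = 10·10 + 99·1·1 = 199; y_2 = 10·1 + 1·10 = 20.
  From (x_2, y_2) = (199, 20): x_3 = 10·199 + 99·1·20 = 3970; y_3 = 10·20 + 1·199 = 399.
  From (x_3, y_3) = (3970, 399): x_4 = 10·3970 + 99·1·399 = 79201; y_4 = 10·399 + 1·3970 = 7960.
  From (x_4, y_4) = (79201, 7960): x_5 = 10·79201 + 99·1·7960 = 1580050; y_5 = 10·7960 + 1·79201 = 158801.
  From (x_5, y_5) = (1580050, 158801): x_6 = 10·1580050 + 99·1·158801 = 31521799; y_6 = 10·158801 + 1·1580050 = 3168060.
Step 3: Verify x_6² - 99·y_6² = 993623812196401 - 993623812196400 = 1 (should be 1). ✓

(x_1, y_1) = (10, 1); (x_6, y_6) = (31521799, 3168060).


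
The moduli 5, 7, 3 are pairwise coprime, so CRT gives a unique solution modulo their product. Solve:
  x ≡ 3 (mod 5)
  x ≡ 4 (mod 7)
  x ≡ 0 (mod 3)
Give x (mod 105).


Moduli 5, 7, 3 are pairwise coprime; by CRT there is a unique solution modulo M = 5 · 7 · 3 = 105.
Solve pairwise, accumulating the modulus:
  Start with x ≡ 3 (mod 5).
  Combine with x ≡ 4 (mod 7): since gcd(5, 7) = 1, we get a unique residue mod 35.
    Write x = 3 + 5·t and substitute into x ≡ 4 (mod 7): 5·t ≡ 4 − 3 = 1 (mod 7).
    The inverse of 5 mod 7 is 3 (since 5·3 = 15 = 2·7 + 1), so t ≡ 3·1 = 3 ≡ 3 (mod 7).
    Then x = 3 + 5·3 = 18, valid modulo lcm(5, 7) = 35: x ≡ 18 (mod 35).
  Combine with x ≡ 0 (mod 3): since gcd(35, 3) = 1, we get a unique residue mod 105.
    Write x = 18 + 35·t and substitute into x ≡ 0 (mod 3): 35·t ≡ 0 − 18 = -18 (mod 3).
    Reduce coefficients mod 3: 2·t ≡ 0 (mod 3).
    The inverse of 2 mod 3 is 2 (since 2·2 = 4 = 1·3 + 1), so t ≡ 2·0 = 0 ≡ 0 (mod 3).
    Then x = 18 + 35·0 = 18, valid modulo lcm(35, 3) = 105: x ≡ 18 (mod 105).
Verify: 18 mod 5 = 3 ✓, 18 mod 7 = 4 ✓, 18 mod 3 = 0 ✓.

x ≡ 18 (mod 105).


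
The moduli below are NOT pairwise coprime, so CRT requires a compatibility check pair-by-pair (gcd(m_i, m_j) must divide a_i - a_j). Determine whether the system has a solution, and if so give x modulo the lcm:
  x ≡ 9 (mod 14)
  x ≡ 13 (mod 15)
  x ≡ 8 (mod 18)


Moduli 14, 15, 18 are not pairwise coprime, so CRT works modulo lcm(m_i) when all pairwise compatibility conditions hold.
Pairwise compatibility: gcd(m_i, m_j) must divide a_i - a_j for every pair.
Merge one congruence at a time:
  Start: x ≡ 9 (mod 14).
  Combine with x ≡ 13 (mod 15): gcd(14, 15) = 1; 13 - 9 = 4, which IS divisible by 1, so compatible.
    Write x = 9 + 14·t and substitute into x ≡ 13 (mod 15): 14·t ≡ 13 − 9 = 4 (mod 15).
    The inverse of 14 mod 15 is 14 (since 14·14 = 196 = 13·15 + 1), so t ≡ 14·4 = 56 ≡ 11 (mod 15).
    Then x = 9 + 14·11 = 163, valid modulo lcm(14, 15) = 210: x ≡ 163 (mod 210).
  Combine with x ≡ 8 (mod 18): gcd(210, 18) = 6, and 8 - 163 = -155 is NOT divisible by 6.
    ⇒ system is inconsistent (no integer solution).

No solution (the system is inconsistent).
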